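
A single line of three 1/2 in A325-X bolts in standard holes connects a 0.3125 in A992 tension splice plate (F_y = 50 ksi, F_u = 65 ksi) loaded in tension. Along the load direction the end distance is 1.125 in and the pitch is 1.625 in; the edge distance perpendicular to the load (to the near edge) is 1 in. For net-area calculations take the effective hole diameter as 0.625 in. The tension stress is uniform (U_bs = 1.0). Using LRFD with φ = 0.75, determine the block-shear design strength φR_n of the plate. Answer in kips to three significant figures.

Shear plane L_v = 1.125 + 2·1.625 = 4.375 in; A_gv = 4.375 × 0.3125 = 1.367 in².
A_nv = (4.375 − 2.5·0.625) × 0.3125 = 0.8789 in².
A_nt = (1 − 0.5·0.625) × 0.3125 = 0.2148 in².
0.6 F_u A_nv = 34.28 kips; 0.6 F_y A_gv = 41.02 kips → shear rupture governs the shear term.
R_n = 34.28 + 1.0 × 65 × 0.2148 = 48.24 kips.
Design strength φR_n = 0.75 × 48.24 = 36.2 kips.

36.2 kips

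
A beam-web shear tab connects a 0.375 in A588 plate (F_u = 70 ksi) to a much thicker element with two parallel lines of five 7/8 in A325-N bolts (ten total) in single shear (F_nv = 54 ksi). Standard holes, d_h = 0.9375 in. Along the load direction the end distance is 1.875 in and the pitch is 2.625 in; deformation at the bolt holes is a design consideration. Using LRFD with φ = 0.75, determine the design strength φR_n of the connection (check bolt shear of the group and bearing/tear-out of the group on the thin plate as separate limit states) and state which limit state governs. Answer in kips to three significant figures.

Bolt shear: A_b = π·0.875²/4 = 0.6013 in²; R_n = 54 × 0.6013 × 10 × 1 = 324.7 kips → 0.75 × 324.7 = 244 kips.
Bearing (1.2 l_c t F_u ≤ 2.4 d t F_u): upper limit = 2.4·0.875·0.375·70 = 55.13 kips.
  Edge l_c = 1.875 − 0.9375/2 = 1.406 → r_n = 44.3 kips; interior l_c = 2.625 − 0.9375 = 1.688 → r_n = 53.16 kips.
  R_n,bearing = 2·44.3 + 8·53.16 = 513.8 kips → 0.75 × 513.8 = 385 kips.
Bolt shear governs: 244 kips.

244 kips (bolt shear governs)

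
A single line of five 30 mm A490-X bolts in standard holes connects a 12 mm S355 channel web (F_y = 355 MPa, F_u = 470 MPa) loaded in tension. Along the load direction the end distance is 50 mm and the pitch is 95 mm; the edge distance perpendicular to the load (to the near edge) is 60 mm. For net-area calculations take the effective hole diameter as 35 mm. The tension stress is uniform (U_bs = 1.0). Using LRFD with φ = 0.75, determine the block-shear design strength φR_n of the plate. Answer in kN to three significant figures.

Shear plane L_v = 50 + 4·95 = 430 mm; A_gv = 430 × 12 = 5160 mm².
A_nv = (430 − 4.5·35) × 12 = 3270 mm².
A_nt = (60 − 0.5·35) × 12 = 510 mm².
0.6 F_u A_nv = 922.1 kN; 0.6 F_y A_gv = 1099 kN → shear rupture governs the shear term.
R_n = 922.1 + 1.0 × 470 × 510 / 1000 = 1162 kN.
Design strength φR_n = 0.75 × 1162 = 871 kN.

871 kN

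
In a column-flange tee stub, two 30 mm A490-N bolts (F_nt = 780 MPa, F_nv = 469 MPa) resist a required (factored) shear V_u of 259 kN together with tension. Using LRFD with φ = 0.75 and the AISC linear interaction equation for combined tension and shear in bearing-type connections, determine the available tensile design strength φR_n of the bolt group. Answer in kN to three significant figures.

644 kN

A_b = π·30²/4 = 706.9 mm²; f_rv = 259 × 1000 / (2 × 706.9) = 183.2 MPa.
F'_nt = 1.3 F_nt − (F_nt / φF_nv) f_rv = 1.3·780 − (780/(0.75·469))·183.2 = 607.7 MPa, capped at F_nt → F'_nt = 607.7 MPa.
R_n = F'_nt · A_b · n = 607.7 × 706.9 × 2 / 1000 = 859.2 kN.
Design strength φR_n = 0.75 × 859.2 = 644 kN.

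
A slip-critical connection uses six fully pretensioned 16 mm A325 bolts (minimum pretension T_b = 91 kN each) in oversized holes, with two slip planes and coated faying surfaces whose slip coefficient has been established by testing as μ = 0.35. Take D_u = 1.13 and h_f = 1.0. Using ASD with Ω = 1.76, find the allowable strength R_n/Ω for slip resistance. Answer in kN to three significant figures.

R_n = μ · D_u · h_f · T_b · n_s · n_b = 0.35 × 1.13 × 1.0 × 91 × 2 × 6 = 431.9 kN.
Allowable strength R_n/Ω = 431.9 / 1.76 = 245 kN.

245 kN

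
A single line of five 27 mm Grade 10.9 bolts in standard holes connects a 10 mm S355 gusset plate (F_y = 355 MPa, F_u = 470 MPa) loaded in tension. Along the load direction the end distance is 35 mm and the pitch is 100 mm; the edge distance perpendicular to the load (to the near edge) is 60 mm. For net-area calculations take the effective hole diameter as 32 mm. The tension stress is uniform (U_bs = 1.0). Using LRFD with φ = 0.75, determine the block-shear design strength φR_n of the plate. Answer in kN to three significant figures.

Shear plane L_v = 35 + 4·100 = 435 mm; A_gv = 435 × 10 = 4350 mm².
A_nv = (435 − 4.5·32) × 10 = 2910 mm².
A_nt = (60 − 0.5·32) × 10 = 440 mm².
0.6 F_u A_nv = 820.6 kN; 0.6 F_y A_gv = 926.6 kN → shear rupture governs the shear term.
R_n = 820.6 + 1.0 × 470 × 440 / 1000 = 1027 kN.
Design strength φR_n = 0.75 × 1027 = 771 kN.

771 kN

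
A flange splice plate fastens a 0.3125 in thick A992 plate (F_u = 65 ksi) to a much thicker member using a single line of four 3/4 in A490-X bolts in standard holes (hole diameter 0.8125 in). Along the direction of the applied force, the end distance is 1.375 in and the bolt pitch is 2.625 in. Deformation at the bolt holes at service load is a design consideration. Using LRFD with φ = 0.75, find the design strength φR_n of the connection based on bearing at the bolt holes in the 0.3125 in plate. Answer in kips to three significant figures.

100 kips

Per bolt r_n = 1.2 l_c t F_u ≤ 2.4 d t F_u; upper limit = 2.4 × 0.75 × 0.3125 × 65 = 36.56 kips.
Edge bolt: l_c = 1.375 − 0.8125/2 = 0.9688 in → 1.2 × 0.9688 × 0.3125 × 65 = 23.61 → r_n = 23.61 kips.
Interior bolts: l_c = 2.625 − 0.8125 = 1.812 in → 1.2 × 1.812 × 0.3125 × 65 = 44.18 → r_n = 36.56 kips.
R_n = 1 × 23.61 + 3 × 36.56 = 133.3 kips.
Design strength φR_n = 0.75 × 133.3 = 100 kips.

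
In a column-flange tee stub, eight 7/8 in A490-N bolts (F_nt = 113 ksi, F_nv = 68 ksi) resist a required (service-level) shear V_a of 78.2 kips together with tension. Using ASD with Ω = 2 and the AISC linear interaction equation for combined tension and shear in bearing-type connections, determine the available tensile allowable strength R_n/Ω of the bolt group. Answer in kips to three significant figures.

223 kips

A_b = π·0.875²/4 = 0.6013 in²; f_rv = 78.2 / (8 × 0.6013) = 16.26 ksi.
F'_nt = 1.3 F_nt − (Ω F_nt / F_nv) f_rv = 1.3·113 − (2·113/68)·16.26 = 92.87 ksi, capped at F_nt → F'_nt = 92.87 ksi.
R_n = F'_nt · A_b · n = 92.87 × 0.6013 × 8 = 446.8 kips.
Allowable strength R_n/Ω = 446.8 / 2 = 223 kips.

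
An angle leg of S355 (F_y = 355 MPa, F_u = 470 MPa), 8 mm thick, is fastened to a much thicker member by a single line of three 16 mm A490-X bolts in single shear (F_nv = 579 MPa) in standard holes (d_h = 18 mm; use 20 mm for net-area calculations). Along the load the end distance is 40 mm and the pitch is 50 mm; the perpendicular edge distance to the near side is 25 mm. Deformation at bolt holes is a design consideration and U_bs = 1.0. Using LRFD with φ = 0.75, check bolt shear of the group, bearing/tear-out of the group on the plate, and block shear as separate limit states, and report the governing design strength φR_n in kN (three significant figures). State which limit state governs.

195 kN (block shear governs)

Bolt shear: A_b = π·16²/4 = 201.1 mm²; R_n = 579 × 201.1 × 3 × 1 / 1000 = 349.2 kN → 0.75 × 349.2 = 262 kN.
Bearing: edge l_c = 31, r_n = 139.9 kN; interior l_c = 32, r_n = 144.4 kN; R_n = 139.9 + 2·144.4 = 428.6 kN → 321 kN.
Block shear: A_gv = 1120, A_nv = 720, A_nt = 120 mm²; R_n = min(0.6F_uA_nv, 0.6F_yA_gv) + U_bs·F_u·A_nt = 259.4 kN → 195 kN.
Block shear governs: 195 kN.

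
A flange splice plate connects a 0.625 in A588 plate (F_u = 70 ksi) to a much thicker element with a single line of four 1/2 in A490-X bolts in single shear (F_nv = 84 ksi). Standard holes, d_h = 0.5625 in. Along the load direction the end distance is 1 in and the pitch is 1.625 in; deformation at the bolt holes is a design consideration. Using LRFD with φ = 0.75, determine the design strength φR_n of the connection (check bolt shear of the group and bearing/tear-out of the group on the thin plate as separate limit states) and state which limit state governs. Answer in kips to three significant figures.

49.5 kips (bolt shear governs)

Bolt shear: A_b = π·0.5²/4 = 0.1963 in²; R_n = 84 × 0.1963 × 4 × 1 = 65.97 kips → 0.75 × 65.97 = 49.5 kips.
Bearing (1.2 l_c t F_u ≤ 2.4 d t F_u): upper limit = 2.4·0.5·0.625·70 = 52.5 kips.
  Edge l_c = 1 − 0.5625/2 = 0.7188 → r_n = 37.73 kips; interior l_c = 1.625 − 0.5625 = 1.062 → r_n = 52.5 kips.
  R_n,bearing = 1·37.73 + 3·52.5 = 195.2 kips → 0.75 × 195.2 = 146 kips.
Bolt shear governs: 49.5 kips.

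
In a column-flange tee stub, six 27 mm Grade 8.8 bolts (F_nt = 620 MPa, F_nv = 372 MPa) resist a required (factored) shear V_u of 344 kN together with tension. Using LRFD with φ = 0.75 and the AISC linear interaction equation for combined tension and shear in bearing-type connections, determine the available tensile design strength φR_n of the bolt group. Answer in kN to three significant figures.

1500 kN

A_b = π·27²/4 = 572.6 mm²; f_rv = 344 × 1000 / (6 × 572.6) = 100.1 MPa.
F'_nt = 1.3 F_nt − (F_nt / φF_nv) f_rv = 1.3·620 − (620/(0.75·372))·100.1 = 583.5 MPa, capped at F_nt → F'_nt = 583.5 MPa.
R_n = F'_nt · A_b · n = 583.5 × 572.6 × 6 / 1000 = 2004 kN.
Design strength φR_n = 0.75 × 2004 = 1500 kN.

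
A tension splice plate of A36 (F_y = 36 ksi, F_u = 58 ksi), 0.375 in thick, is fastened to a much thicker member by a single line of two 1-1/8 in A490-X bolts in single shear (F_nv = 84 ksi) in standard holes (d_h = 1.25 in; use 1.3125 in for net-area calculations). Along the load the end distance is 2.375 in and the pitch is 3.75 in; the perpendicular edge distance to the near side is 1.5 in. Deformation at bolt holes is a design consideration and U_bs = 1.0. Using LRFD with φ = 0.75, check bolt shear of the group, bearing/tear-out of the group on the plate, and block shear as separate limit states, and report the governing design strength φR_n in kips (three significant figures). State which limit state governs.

Bolt shear: A_b = π·1.125²/4 = 0.994 in²; R_n = 84 × 0.994 × 2 × 1 = 167 kips → 0.75 × 167 = 125 kips.
Bearing: edge l_c = 1.75, r_n = 45.68 kips; interior l_c = 2.5, r_n = 58.72 kips; R_n = 45.68 + 1·58.72 = 104.4 kips → 78.3 kips.
Block shear: A_gv = 2.297, A_nv = 1.559, A_nt = 0.3164 in²; R_n = min(0.6F_uA_nv, 0.6F_yA_gv) + U_bs·F_u·A_nt = 67.96 kips → 51 kips.
Block shear governs: 51 kips.

51 kips (block shear governs)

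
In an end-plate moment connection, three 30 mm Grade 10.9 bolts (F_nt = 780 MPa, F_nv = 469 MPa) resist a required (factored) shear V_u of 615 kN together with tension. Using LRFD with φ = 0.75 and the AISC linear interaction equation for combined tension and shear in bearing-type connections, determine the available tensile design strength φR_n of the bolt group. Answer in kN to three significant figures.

A_b = π·30²/4 = 706.9 mm²; f_rv = 615 × 1000 / (3 × 706.9) = 290 MPa.
F'_nt = 1.3 F_nt − (F_nt / φF_nv) f_rv = 1.3·780 − (780/(0.75·469))·290 = 370.9 MPa, capped at F_nt → F'_nt = 370.9 MPa.
R_n = F'_nt · A_b · n = 370.9 × 706.9 × 3 / 1000 = 786.5 kN.
Design strength φR_n = 0.75 × 786.5 = 590 kN.

590 kN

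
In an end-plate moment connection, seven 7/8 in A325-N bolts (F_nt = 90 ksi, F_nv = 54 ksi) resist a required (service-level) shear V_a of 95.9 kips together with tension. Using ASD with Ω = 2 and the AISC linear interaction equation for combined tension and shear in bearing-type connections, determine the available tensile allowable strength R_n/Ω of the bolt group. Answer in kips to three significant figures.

A_b = π·0.875²/4 = 0.6013 in²; f_rv = 95.9 / (7 × 0.6013) = 22.78 ksi.
F'_nt = 1.3 F_nt − (Ω F_nt / F_nv) f_rv = 1.3·90 − (2·90/54)·22.78 = 41.06 ksi, capped at F_nt → F'_nt = 41.06 ksi.
R_n = F'_nt · A_b · n = 41.06 × 0.6013 × 7 = 172.8 kips.
Allowable strength R_n/Ω = 172.8 / 2 = 86.4 kips.

86.4 kips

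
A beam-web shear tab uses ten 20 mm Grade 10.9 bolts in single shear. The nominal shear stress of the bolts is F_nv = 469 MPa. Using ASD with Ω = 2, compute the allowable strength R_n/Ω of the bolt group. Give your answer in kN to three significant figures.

A_b = π × 20² / 4 = 314.2 mm².
R_n = F_nv · A_b · n · n_s = 469 × 314.2 × 10 × 1 / 1000 = 1473 kN.
Allowable strength R_n/Ω = 1473 / 2 = 737 kN.

737 kN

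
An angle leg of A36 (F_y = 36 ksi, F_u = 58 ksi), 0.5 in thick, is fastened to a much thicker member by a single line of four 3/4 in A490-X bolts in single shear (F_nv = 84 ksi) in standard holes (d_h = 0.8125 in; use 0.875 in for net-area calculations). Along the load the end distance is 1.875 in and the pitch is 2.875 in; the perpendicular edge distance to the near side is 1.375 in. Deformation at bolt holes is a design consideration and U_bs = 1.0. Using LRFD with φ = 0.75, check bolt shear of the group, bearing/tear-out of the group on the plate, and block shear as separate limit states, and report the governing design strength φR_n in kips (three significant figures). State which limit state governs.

Bolt shear: A_b = π·0.75²/4 = 0.4418 in²; R_n = 84 × 0.4418 × 4 × 1 = 148.4 kips → 0.75 × 148.4 = 111 kips.
Bearing: edge l_c = 1.469, r_n = 51.11 kips; interior l_c = 2.062, r_n = 52.2 kips; R_n = 51.11 + 3·52.2 = 207.7 kips → 156 kips.
Block shear: A_gv = 5.25, A_nv = 3.719, A_nt = 0.4688 in²; R_n = min(0.6F_uA_nv, 0.6F_yA_gv) + U_bs·F_u·A_nt = 140.6 kips → 105 kips.
Block shear governs: 105 kips.

105 kips (block shear governs)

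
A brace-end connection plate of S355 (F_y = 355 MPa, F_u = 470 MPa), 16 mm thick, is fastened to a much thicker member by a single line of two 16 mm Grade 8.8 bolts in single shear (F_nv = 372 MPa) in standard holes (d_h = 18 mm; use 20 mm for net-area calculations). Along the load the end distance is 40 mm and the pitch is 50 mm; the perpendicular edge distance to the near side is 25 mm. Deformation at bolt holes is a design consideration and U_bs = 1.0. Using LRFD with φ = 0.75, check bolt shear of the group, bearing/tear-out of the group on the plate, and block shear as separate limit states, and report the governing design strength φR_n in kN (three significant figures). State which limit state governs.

112 kN (bolt shear governs)

Bolt shear: A_b = π·16²/4 = 201.1 mm²; R_n = 372 × 201.1 × 2 × 1 / 1000 = 149.6 kN → 0.75 × 149.6 = 112 kN.
Bearing: edge l_c = 31, r_n = 279.7 kN; interior l_c = 32, r_n = 288.8 kN; R_n = 279.7 + 1·288.8 = 568.5 kN → 426 kN.
Block shear: A_gv = 1440, A_nv = 960, A_nt = 240 mm²; R_n = min(0.6F_uA_nv, 0.6F_yA_gv) + U_bs·F_u·A_nt = 383.5 kN → 288 kN.
Bolt shear governs: 112 kN.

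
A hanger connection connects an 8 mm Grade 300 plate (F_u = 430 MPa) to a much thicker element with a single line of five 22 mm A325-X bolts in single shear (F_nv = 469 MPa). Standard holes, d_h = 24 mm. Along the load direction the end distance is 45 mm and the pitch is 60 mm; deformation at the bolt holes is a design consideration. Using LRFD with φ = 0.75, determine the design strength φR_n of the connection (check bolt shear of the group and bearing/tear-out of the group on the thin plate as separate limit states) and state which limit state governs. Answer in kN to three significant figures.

Bolt shear: A_b = π·22²/4 = 380.1 mm²; R_n = 469 × 380.1 × 5 × 1 / 1000 = 891.4 kN → 0.75 × 891.4 = 669 kN.
Bearing (1.2 l_c t F_u ≤ 2.4 d t F_u): upper limit = 2.4·22·8·430 / 1000 = 181.6 kN.
  Edge l_c = 45 − 24/2 = 33 → r_n = 136.2 kN; interior l_c = 60 − 24 = 36 → r_n = 148.6 kN.
  R_n,bearing = 1·136.2 + 4·148.6 = 730.7 kN → 0.75 × 730.7 = 548 kN.
Bearing governs: 548 kN.

548 kN (bearing governs)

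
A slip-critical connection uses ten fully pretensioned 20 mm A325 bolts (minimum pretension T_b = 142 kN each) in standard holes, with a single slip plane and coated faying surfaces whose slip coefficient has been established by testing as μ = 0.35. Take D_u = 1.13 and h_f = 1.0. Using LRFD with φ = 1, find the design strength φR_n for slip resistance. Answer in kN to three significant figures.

R_n = μ · D_u · h_f · T_b · n_s · n_b = 0.35 × 1.13 × 1.0 × 142 × 1 × 10 = 561.6 kN.
Design strength φR_n = 1 × 561.6 = 562 kN.

562 kN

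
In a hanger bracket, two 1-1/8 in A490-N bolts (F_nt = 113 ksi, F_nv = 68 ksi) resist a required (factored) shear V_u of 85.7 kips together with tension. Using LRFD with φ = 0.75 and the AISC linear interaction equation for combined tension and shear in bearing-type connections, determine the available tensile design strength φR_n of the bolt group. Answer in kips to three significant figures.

A_b = π·1.125²/4 = 0.994 in²; f_rv = 85.7 / (2 × 0.994) = 43.11 ksi.
F'_nt = 1.3 F_nt − (F_nt / φF_nv) f_rv = 1.3·113 − (113/(0.75·68))·43.11 = 51.39 ksi, capped at F_nt → F'_nt = 51.39 ksi.
R_n = F'_nt · A_b · n = 51.39 × 0.994 × 2 = 102.2 kips.
Design strength φR_n = 0.75 × 102.2 = 76.6 kips.

76.6 kips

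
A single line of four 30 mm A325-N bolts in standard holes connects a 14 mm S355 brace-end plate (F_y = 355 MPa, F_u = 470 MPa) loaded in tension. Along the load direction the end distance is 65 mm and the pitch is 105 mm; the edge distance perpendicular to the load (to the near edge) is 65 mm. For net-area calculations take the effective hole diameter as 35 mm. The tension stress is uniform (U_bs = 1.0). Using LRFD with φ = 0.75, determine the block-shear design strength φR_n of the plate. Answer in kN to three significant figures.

Shear plane L_v = 65 + 3·105 = 380 mm; A_gv = 380 × 14 = 5320 mm².
A_nv = (380 − 3.5·35) × 14 = 3605 mm².
A_nt = (65 − 0.5·35) × 14 = 665 mm².
0.6 F_u A_nv = 1017 kN; 0.6 F_y A_gv = 1133 kN → shear rupture governs the shear term.
R_n = 1017 + 1.0 × 470 × 665 / 1000 = 1329 kN.
Design strength φR_n = 0.75 × 1329 = 997 kN.

997 kN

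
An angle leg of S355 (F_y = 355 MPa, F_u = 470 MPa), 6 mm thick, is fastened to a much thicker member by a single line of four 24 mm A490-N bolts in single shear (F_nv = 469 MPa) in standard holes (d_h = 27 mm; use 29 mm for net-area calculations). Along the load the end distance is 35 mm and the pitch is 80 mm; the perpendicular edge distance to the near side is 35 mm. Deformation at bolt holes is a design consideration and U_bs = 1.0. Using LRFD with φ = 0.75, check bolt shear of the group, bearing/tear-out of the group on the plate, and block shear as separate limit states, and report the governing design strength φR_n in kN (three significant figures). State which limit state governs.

264 kN (block shear governs)

Bolt shear: A_b = π·24²/4 = 452.4 mm²; R_n = 469 × 452.4 × 4 × 1 / 1000 = 848.7 kN → 0.75 × 848.7 = 637 kN.
Bearing: edge l_c = 21.5, r_n = 72.76 kN; interior l_c = 53, r_n = 162.4 kN; R_n = 72.76 + 3·162.4 = 560.1 kN → 420 kN.
Block shear: A_gv = 1650, A_nv = 1041, A_nt = 123 mm²; R_n = min(0.6F_uA_nv, 0.6F_yA_gv) + U_bs·F_u·A_nt = 351.4 kN → 264 kN.
Block shear governs: 264 kN.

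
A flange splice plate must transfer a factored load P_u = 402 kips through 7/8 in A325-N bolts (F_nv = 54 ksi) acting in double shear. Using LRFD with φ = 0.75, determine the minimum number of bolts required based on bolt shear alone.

A_b = π·0.875²/4 = 0.6013 in².
Per-bolt design strength φR_n = 0.75 × 54 × 0.6013 × 2 = 48.71 kips.
n ≥ 402 / 48.71 = 8.253 → use 9 bolts.

9 bolts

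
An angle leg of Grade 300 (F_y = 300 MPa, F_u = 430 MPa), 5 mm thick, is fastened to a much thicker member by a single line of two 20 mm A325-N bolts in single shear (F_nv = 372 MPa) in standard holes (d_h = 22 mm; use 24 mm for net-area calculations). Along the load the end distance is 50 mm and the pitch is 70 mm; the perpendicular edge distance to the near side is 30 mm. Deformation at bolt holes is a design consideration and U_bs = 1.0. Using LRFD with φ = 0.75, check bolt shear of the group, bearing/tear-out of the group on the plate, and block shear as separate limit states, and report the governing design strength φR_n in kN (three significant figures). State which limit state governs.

110 kN (block shear governs)

Bolt shear: A_b = π·20²/4 = 314.2 mm²; R_n = 372 × 314.2 × 2 × 1 / 1000 = 233.7 kN → 0.75 × 233.7 = 175 kN.
Bearing: edge l_c = 39, r_n = 100.6 kN; interior l_c = 48, r_n = 103.2 kN; R_n = 100.6 + 1·103.2 = 203.8 kN → 153 kN.
Block shear: A_gv = 600, A_nv = 420, A_nt = 90 mm²; R_n = min(0.6F_uA_nv, 0.6F_yA_gv) + U_bs·F_u·A_nt = 146.7 kN → 110 kN.
Block shear governs: 110 kN.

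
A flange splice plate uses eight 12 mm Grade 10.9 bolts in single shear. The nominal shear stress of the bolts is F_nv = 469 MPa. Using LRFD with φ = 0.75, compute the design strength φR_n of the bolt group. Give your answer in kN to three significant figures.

A_b = π × 12² / 4 = 113.1 mm².
R_n = F_nv · A_b · n · n_s = 469 × 113.1 × 8 × 1 / 1000 = 424.3 kN.
Design strength φR_n = 0.75 × 424.3 = 318 kN.

318 kN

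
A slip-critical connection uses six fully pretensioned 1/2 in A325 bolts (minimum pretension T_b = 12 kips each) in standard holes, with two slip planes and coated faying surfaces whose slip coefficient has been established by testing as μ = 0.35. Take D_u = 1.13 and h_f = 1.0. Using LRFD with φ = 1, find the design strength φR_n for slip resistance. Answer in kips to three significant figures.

R_n = μ · D_u · h_f · T_b · n_s · n_b = 0.35 × 1.13 × 1.0 × 12 × 2 × 6 = 56.95 kips.
Design strength φR_n = 1 × 56.95 = 57 kips.

57 kips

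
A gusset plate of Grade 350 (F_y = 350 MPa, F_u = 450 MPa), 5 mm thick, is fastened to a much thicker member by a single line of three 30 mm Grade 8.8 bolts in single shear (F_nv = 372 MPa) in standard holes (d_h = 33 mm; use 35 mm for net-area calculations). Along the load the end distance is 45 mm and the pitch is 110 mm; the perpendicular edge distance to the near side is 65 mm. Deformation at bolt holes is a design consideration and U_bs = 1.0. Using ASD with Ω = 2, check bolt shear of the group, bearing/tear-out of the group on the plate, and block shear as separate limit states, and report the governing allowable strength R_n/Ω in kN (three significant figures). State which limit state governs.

173 kN (block shear governs)

Bolt shear: A_b = π·30²/4 = 706.9 mm²; R_n = 372 × 706.9 × 3 × 1 / 1000 = 788.9 kN → 788.9 / 2 = 394 kN.
Bearing: edge l_c = 28.5, r_n = 76.95 kN; interior l_c = 77, r_n = 162 kN; R_n = 76.95 + 2·162 = 400.9 kN → 200 kN.
Block shear: A_gv = 1325, A_nv = 887.5, A_nt = 237.5 mm²; R_n = min(0.6F_uA_nv, 0.6F_yA_gv) + U_bs·F_u·A_nt = 346.5 kN → 173 kN.
Block shear governs: 173 kN.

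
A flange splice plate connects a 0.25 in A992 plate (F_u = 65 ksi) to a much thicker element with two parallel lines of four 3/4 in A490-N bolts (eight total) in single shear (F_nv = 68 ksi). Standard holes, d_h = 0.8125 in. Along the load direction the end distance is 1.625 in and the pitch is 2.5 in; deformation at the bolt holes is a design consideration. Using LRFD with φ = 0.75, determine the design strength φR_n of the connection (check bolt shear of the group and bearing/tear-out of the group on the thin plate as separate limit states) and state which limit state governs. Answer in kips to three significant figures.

167 kips (bearing governs)

Bolt shear: A_b = π·0.75²/4 = 0.4418 in²; R_n = 68 × 0.4418 × 8 × 1 = 240.3 kips → 0.75 × 240.3 = 180 kips.
Bearing (1.2 l_c t F_u ≤ 2.4 d t F_u): upper limit = 2.4·0.75·0.25·65 = 29.25 kips.
  Edge l_c = 1.625 − 0.8125/2 = 1.219 → r_n = 23.77 kips; interior l_c = 2.5 − 0.8125 = 1.688 → r_n = 29.25 kips.
  R_n,bearing = 2·23.77 + 6·29.25 = 223 kips → 0.75 × 223 = 167 kips.
Bearing governs: 167 kips.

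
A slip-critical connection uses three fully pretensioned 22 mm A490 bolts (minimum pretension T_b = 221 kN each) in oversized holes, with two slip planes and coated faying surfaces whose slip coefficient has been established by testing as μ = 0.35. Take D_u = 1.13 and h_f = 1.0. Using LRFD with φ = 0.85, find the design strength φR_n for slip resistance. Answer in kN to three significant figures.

446 kN

R_n = μ · D_u · h_f · T_b · n_s · n_b = 0.35 × 1.13 × 1.0 × 221 × 2 × 3 = 524.4 kN.
Design strength φR_n = 0.85 × 524.4 = 446 kN.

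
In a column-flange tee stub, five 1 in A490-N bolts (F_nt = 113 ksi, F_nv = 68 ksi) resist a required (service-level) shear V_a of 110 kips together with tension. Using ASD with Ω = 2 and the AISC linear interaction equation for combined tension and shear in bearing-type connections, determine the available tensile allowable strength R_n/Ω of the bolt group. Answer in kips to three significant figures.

106 kips

A_b = π·1²/4 = 0.7854 in²; f_rv = 110 / (5 × 0.7854) = 28.01 ksi.
F'_nt = 1.3 F_nt − (Ω F_nt / F_nv) f_rv = 1.3·113 − (2·113/68)·28.01 = 53.8 ksi, capped at F_nt → F'_nt = 53.8 ksi.
R_n = F'_nt · A_b · n = 53.8 × 0.7854 × 5 = 211.3 kips.
Allowable strength R_n/Ω = 211.3 / 2 = 106 kips.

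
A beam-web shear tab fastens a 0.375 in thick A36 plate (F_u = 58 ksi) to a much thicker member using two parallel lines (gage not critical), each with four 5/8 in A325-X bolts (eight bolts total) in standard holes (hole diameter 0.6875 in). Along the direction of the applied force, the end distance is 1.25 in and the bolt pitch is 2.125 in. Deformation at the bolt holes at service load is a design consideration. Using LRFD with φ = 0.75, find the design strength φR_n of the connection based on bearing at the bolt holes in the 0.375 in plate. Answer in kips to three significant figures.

Per bolt r_n = 1.2 l_c t F_u ≤ 2.4 d t F_u; upper limit = 2.4 × 0.625 × 0.375 × 58 = 32.62 kips.
Edge bolt: l_c = 1.25 − 0.6875/2 = 0.9062 in → 1.2 × 0.9062 × 0.375 × 58 = 23.65 → r_n = 23.65 kips.
Interior bolts: l_c = 2.125 − 0.6875 = 1.438 in → 1.2 × 1.438 × 0.375 × 58 = 37.52 → r_n = 32.62 kips.
R_n = 2 × 23.65 + 6 × 32.62 = 243.1 kips.
Design strength φR_n = 0.75 × 243.1 = 182 kips.

182 kips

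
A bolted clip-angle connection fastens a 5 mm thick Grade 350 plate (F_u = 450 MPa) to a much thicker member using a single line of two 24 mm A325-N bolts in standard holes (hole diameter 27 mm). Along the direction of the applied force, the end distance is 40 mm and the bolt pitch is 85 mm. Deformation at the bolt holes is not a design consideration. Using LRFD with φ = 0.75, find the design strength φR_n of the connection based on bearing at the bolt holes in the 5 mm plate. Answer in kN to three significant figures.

Per bolt r_n = 1.5 l_c t F_u ≤ 3.0 d t F_u; upper limit = 3.0 × 24 × 5 × 450 / 1000 = 162 kN.
Edge bolt: l_c = 40 − 27/2 = 26.5 mm → 1.5 × 26.5 × 5 × 450 / 1000 = 89.44 → r_n = 89.44 kN.
Interior bolts: l_c = 85 − 27 = 58 mm → 1.5 × 58 × 5 × 450 / 1000 = 195.8 → r_n = 162 kN.
R_n = 1 × 89.44 + 1 × 162 = 251.4 kN.
Design strength φR_n = 0.75 × 251.4 = 189 kN.

189 kN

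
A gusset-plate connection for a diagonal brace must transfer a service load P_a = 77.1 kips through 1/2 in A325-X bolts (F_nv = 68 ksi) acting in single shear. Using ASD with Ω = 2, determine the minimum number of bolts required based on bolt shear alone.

A_b = π·0.5²/4 = 0.1963 in².
Per-bolt allowable strength R_n/Ω = 68 × 0.1963 × 1 / 2 = 6.676 kips.
n ≥ 77.1 / 6.676 = 11.55 → use 12 bolts.

12 bolts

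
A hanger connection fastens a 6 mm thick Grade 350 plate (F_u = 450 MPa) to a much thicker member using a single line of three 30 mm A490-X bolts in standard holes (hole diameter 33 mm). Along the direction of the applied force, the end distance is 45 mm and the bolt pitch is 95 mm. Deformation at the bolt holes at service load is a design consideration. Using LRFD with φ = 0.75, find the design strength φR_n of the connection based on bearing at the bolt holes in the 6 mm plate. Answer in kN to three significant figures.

361 kN

Per bolt r_n = 1.2 l_c t F_u ≤ 2.4 d t F_u; upper limit = 2.4 × 30 × 6 × 450 / 1000 = 194.4 kN.
Edge bolt: l_c = 45 − 33/2 = 28.5 mm → 1.2 × 28.5 × 6 × 450 / 1000 = 92.34 → r_n = 92.34 kN.
Interior bolts: l_c = 95 − 33 = 62 mm → 1.2 × 62 × 6 × 450 / 1000 = 200.9 → r_n = 194.4 kN.
R_n = 1 × 92.34 + 2 × 194.4 = 481.1 kN.
Design strength φR_n = 0.75 × 481.1 = 361 kN.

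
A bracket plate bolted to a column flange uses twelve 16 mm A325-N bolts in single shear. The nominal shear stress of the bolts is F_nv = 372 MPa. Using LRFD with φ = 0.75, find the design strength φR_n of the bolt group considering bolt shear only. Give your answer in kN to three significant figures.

673 kN

A_b = π × 16² / 4 = 201.1 mm².
R_n = F_nv · A_b · n · n_s = 372 × 201.1 × 12 × 1 / 1000 = 897.5 kN.
Design strength φR_n = 0.75 × 897.5 = 673 kN.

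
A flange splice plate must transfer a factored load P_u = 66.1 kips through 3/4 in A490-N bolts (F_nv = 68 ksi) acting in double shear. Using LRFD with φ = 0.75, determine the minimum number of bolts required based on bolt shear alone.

A_b = π·0.75²/4 = 0.4418 in².
Per-bolt design strength φR_n = 0.75 × 68 × 0.4418 × 2 = 45.06 kips.
n ≥ 66.1 / 45.06 = 1.467 → use 2 bolts.

2 bolts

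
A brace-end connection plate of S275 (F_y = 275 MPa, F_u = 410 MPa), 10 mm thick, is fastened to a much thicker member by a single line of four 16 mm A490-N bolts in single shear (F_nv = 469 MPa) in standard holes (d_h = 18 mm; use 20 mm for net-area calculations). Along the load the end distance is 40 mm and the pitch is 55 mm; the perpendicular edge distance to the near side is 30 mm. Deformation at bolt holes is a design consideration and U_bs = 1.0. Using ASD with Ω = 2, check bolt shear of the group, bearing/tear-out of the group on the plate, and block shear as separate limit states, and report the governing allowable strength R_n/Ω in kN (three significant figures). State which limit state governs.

Bolt shear: A_b = π·16²/4 = 201.1 mm²; R_n = 469 × 201.1 × 4 × 1 / 1000 = 377.2 kN → 377.2 / 2 = 189 kN.
Bearing: edge l_c = 31, r_n = 152.5 kN; interior l_c = 37, r_n = 157.4 kN; R_n = 152.5 + 3·157.4 = 624.8 kN → 312 kN.
Block shear: A_gv = 2050, A_nv = 1350, A_nt = 200 mm²; R_n = min(0.6F_uA_nv, 0.6F_yA_gv) + U_bs·F_u·A_nt = 414.1 kN → 207 kN.
Bolt shear governs: 189 kN.

189 kN (bolt shear governs)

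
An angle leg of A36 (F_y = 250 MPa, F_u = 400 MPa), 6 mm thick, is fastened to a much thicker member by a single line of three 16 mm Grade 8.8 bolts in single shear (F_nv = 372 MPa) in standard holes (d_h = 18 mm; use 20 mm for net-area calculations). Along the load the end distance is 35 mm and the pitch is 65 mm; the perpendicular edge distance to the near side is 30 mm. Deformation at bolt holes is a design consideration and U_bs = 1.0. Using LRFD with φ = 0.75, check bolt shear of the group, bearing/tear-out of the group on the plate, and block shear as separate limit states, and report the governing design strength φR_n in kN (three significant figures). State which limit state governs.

Bolt shear: A_b = π·16²/4 = 201.1 mm²; R_n = 372 × 201.1 × 3 × 1 / 1000 = 224.4 kN → 0.75 × 224.4 = 168 kN.
Bearing: edge l_c = 26, r_n = 74.88 kN; interior l_c = 47, r_n = 92.16 kN; R_n = 74.88 + 2·92.16 = 259.2 kN → 194 kN.
Block shear: A_gv = 990, A_nv = 690, A_nt = 120 mm²; R_n = min(0.6F_uA_nv, 0.6F_yA_gv) + U_bs·F_u·A_nt = 196.5 kN → 147 kN.
Block shear governs: 147 kN.

147 kN (block shear governs)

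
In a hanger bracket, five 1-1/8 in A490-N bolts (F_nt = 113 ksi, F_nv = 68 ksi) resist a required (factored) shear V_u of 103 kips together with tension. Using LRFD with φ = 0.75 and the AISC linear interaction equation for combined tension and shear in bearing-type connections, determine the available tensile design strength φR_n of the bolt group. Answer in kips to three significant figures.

376 kips

A_b = π·1.125²/4 = 0.994 in²; f_rv = 103 / (5 × 0.994) = 20.72 ksi.
F'_nt = 1.3 F_nt − (F_nt / φF_nv) f_rv = 1.3·113 − (113/(0.75·68))·20.72 = 101 ksi, capped at F_nt → F'_nt = 101 ksi.
R_n = F'_nt · A_b · n = 101 × 0.994 × 5 = 501.9 kips.
Design strength φR_n = 0.75 × 501.9 = 376 kips.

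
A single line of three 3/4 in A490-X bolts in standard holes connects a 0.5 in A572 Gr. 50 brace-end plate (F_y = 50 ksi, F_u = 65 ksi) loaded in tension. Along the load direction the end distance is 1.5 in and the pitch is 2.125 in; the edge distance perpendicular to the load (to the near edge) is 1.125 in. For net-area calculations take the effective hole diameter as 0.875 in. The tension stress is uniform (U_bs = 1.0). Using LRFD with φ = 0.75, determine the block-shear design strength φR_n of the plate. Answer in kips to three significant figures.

68.9 kips

Shear plane L_v = 1.5 + 2·2.125 = 5.75 in; A_gv = 5.75 × 0.5 = 2.875 in².
A_nv = (5.75 − 2.5·0.875) × 0.5 = 1.781 in².
A_nt = (1.125 − 0.5·0.875) × 0.5 = 0.3438 in².
0.6 F_u A_nv = 69.47 kips; 0.6 F_y A_gv = 86.25 kips → shear rupture governs the shear term.
R_n = 69.47 + 1.0 × 65 × 0.3438 = 91.81 kips.
Design strength φR_n = 0.75 × 91.81 = 68.9 kips.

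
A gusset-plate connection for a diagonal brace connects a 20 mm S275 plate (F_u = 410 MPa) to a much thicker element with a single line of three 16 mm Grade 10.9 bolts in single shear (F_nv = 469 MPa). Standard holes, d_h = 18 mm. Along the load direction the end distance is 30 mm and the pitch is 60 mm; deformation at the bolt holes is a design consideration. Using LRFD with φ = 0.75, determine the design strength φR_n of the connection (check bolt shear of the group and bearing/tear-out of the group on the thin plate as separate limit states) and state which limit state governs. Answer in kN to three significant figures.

212 kN (bolt shear governs)

Bolt shear: A_b = π·16²/4 = 201.1 mm²; R_n = 469 × 201.1 × 3 × 1 / 1000 = 282.9 kN → 0.75 × 282.9 = 212 kN.
Bearing (1.2 l_c t F_u ≤ 2.4 d t F_u): upper limit = 2.4·16·20·410 / 1000 = 314.9 kN.
  Edge l_c = 30 − 18/2 = 21 → r_n = 206.6 kN; interior l_c = 60 − 18 = 42 → r_n = 314.9 kN.
  R_n,bearing = 1·206.6 + 2·314.9 = 836.4 kN → 0.75 × 836.4 = 627 kN.
Bolt shear governs: 212 kN.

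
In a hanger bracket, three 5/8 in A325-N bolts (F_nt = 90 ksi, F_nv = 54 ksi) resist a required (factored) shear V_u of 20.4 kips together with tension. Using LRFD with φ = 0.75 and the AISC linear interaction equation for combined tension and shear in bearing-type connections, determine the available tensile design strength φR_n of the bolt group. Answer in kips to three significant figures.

46.8 kips

A_b = π·0.625²/4 = 0.3068 in²; f_rv = 20.4 / (3 × 0.3068) = 22.16 ksi.
F'_nt = 1.3 F_nt − (F_nt / φF_nv) f_rv = 1.3·90 − (90/(0.75·54))·22.16 = 67.75 ksi, capped at F_nt → F'_nt = 67.75 ksi.
R_n = F'_nt · A_b · n = 67.75 × 0.3068 × 3 = 62.35 kips.
Design strength φR_n = 0.75 × 62.35 = 46.8 kips.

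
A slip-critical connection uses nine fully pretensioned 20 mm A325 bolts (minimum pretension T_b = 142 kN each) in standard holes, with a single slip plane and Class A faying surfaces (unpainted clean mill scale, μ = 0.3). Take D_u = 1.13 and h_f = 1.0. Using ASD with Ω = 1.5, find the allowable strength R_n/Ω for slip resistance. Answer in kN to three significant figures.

289 kN

R_n = μ · D_u · h_f · T_b · n_s · n_b = 0.3 × 1.13 × 1.0 × 142 × 1 × 9 = 433.2 kN.
Allowable strength R_n/Ω = 433.2 / 1.5 = 289 kN.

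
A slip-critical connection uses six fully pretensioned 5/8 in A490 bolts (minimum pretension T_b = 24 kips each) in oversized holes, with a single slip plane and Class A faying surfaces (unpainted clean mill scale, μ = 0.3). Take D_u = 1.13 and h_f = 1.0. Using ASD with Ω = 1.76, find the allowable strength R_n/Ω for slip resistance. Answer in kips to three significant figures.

27.7 kips

R_n = μ · D_u · h_f · T_b · n_s · n_b = 0.3 × 1.13 × 1.0 × 24 × 1 × 6 = 48.82 kips.
Allowable strength R_n/Ω = 48.82 / 1.76 = 27.7 kips.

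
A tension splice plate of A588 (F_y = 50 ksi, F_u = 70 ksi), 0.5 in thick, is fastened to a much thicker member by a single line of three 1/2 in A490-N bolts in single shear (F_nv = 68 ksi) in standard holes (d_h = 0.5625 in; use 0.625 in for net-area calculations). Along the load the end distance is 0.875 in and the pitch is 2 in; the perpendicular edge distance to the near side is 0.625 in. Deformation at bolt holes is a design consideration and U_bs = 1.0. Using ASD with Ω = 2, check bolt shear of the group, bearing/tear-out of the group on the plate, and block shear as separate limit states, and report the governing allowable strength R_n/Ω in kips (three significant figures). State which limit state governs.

Bolt shear: A_b = π·0.5²/4 = 0.1963 in²; R_n = 68 × 0.1963 × 3 × 1 = 40.06 kips → 40.06 / 2 = 20 kips.
Bearing: edge l_c = 0.5938, r_n = 24.94 kips; interior l_c = 1.438, r_n = 42 kips; R_n = 24.94 + 2·42 = 108.9 kips → 54.5 kips.
Block shear: A_gv = 2.438, A_nv = 1.656, A_nt = 0.1562 in²; R_n = min(0.6F_uA_nv, 0.6F_yA_gv) + U_bs·F_u·A_nt = 80.5 kips → 40.2 kips.
Bolt shear governs: 20 kips.

20 kips (bolt shear governs)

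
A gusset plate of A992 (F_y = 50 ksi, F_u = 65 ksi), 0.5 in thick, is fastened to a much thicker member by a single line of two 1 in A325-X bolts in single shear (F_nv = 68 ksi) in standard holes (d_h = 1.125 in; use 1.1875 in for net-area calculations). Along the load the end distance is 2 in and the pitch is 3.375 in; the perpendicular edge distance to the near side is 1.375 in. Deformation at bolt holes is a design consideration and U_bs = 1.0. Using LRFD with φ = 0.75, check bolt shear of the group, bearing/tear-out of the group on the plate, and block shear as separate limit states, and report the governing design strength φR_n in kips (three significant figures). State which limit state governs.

71.6 kips (block shear governs)

Bolt shear: A_b = π·1²/4 = 0.7854 in²; R_n = 68 × 0.7854 × 2 × 1 = 106.8 kips → 0.75 × 106.8 = 80.1 kips.
Bearing: edge l_c = 1.438, r_n = 56.06 kips; interior l_c = 2.25, r_n = 78 kips; R_n = 56.06 + 1·78 = 134.1 kips → 101 kips.
Block shear: A_gv = 2.688, A_nv = 1.797, A_nt = 0.3906 in²; R_n = min(0.6F_uA_nv, 0.6F_yA_gv) + U_bs·F_u·A_nt = 95.47 kips → 71.6 kips.
Block shear governs: 71.6 kips.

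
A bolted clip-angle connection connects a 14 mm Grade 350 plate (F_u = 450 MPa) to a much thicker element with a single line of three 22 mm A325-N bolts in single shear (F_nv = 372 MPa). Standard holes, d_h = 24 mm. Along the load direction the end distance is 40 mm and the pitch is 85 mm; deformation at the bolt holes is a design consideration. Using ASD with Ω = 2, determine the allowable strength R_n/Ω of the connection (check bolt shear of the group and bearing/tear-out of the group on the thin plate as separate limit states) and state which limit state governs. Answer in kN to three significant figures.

212 kN (bolt shear governs)

Bolt shear: A_b = π·22²/4 = 380.1 mm²; R_n = 372 × 380.1 × 3 × 1 / 1000 = 424.2 kN → 424.2 / 2 = 212 kN.
Bearing (1.2 l_c t F_u ≤ 2.4 d t F_u): upper limit = 2.4·22·14·450 / 1000 = 332.6 kN.
  Edge l_c = 40 − 24/2 = 28 → r_n = 211.7 kN; interior l_c = 85 − 24 = 61 → r_n = 332.6 kN.
  R_n,bearing = 1·211.7 + 2·332.6 = 877 kN → 877 / 2 = 438 kN.
Bolt shear governs: 212 kN.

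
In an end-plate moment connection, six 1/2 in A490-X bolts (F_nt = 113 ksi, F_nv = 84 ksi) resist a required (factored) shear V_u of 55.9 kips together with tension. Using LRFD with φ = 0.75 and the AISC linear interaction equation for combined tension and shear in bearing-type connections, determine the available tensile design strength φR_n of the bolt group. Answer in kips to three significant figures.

A_b = π·0.5²/4 = 0.1963 in²; f_rv = 55.9 / (6 × 0.1963) = 47.45 ksi.
F'_nt = 1.3 F_nt − (F_nt / φF_nv) f_rv = 1.3·113 − (113/(0.75·84))·47.45 = 61.79 ksi, capped at F_nt → F'_nt = 61.79 ksi.
R_n = F'_nt · A_b · n = 61.79 × 0.1963 × 6 = 72.8 kips.
Design strength φR_n = 0.75 × 72.8 = 54.6 kips.

54.6 kips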